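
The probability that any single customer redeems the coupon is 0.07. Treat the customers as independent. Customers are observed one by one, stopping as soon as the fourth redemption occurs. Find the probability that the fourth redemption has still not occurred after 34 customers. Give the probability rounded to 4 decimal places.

0.7878

Needing more than 34 customers ⇔ fewer than 4 successes in the first 34. With X ~ Binomial(34, 0.07), P(Y > 34) = P(X ≤ 3).
  k=0: C(34,0)·0.07^0·0.93^34 = 0.084805
  k=1: C(34,1)·0.07^1·0.93^33 = 0.217027
  k=2: C(34,2)·0.07^2·0.93^32 = 0.269534
  k=3: C(34,3)·0.07^3·0.93^31 = 0.216400
P(X ≤ 3) = 0.787766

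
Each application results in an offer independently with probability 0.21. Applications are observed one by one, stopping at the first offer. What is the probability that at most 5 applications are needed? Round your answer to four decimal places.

0.6923

Y = number of applications to the first success; geometric, p = 0.21.
P(Y ≤ 5) = 1 − (1−p)^5 = 1 − 0.307706 = 0.692294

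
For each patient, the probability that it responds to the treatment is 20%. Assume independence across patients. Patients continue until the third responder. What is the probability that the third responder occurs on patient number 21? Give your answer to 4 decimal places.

0.0274

Y = trial on which the third success occurs; negative binomial, r=3, p=0.20.
P(Y=21) = C(20,2) · p^3 · (1−p)^18
= 190 · 0.008 · 0.018014 = 0.027382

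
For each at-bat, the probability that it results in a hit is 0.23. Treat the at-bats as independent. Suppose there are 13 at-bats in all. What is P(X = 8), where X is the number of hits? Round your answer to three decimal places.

X ~ Binomial(n=13, p=0.23).
P(X=8) = C(13,8) · p^8 · (1−p)^5
= 1287 · 7.8311e-06 · 0.27068 = 0.00273

0.003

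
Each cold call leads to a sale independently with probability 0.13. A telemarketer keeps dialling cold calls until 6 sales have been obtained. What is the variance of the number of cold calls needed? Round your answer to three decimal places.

308.876

Y = total cold calls until the sixth success; negative binomial with r=6, p=0.13.
Var(Y) = r(1−p)/p² = 6·0.87 / 0.13² = 308.87574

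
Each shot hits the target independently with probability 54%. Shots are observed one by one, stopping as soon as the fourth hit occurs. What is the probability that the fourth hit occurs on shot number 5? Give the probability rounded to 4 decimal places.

Y = trial on which the fourth success occurs; negative binomial, r=4, p=0.54.
P(Y=5) = C(4,3) · p^4 · (1−p)^1
= 4 · 0.085031 · 0.46 = 0.156456

0.1565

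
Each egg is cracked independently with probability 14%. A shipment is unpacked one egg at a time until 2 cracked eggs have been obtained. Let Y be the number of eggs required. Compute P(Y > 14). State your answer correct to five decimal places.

Needing more than 14 eggs ⇔ fewer than 2 successes in the first 14. With X ~ Binomial(14, 0.14), P(Y > 14) = P(X ≤ 1).
  k=0: C(14,0)·0.14^0·0.86^14 = 0.1210538
  k=1: C(14,1)·0.14^1·0.86^13 = 0.2758900
P(X ≤ 1) = 0.3969438

0.39694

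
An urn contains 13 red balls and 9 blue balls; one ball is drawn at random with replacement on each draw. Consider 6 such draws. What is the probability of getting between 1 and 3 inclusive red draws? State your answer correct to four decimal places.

0.4698

X ~ Binomial(6, 0.590909); P(1 ≤ X ≤ 3) = Σ C(6,k) p^k (1−p)^(6−k) over k:
  k=1: C(6,1)·0.590909^1·0.409091^5 = 0.040623
  k=2: C(6,2)·0.590909^2·0.409091^4 = 0.146694
  k=3: C(6,3)·0.590909^3·0.409091^3 = 0.282521
Total = 0.469838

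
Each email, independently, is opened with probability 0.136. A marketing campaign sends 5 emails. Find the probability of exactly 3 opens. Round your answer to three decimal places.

X ~ Binomial(n=5, p=0.136).
P(X=3) = C(5,3) · p^3 · (1−p)^2
= 10 · 0.0025155 · 0.7465 = 0.01878

0.019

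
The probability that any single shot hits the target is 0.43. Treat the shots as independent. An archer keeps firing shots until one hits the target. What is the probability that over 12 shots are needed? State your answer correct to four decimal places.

Y = number of shots to the first success; geometric, p = 0.43.
P(Y > 12) = P(first 12 all fail) = (1−p)^12 = 0.001176

0.0012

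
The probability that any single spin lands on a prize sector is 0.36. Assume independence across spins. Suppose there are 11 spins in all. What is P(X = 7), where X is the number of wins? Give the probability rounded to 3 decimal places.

0.043

X ~ Binomial(n=11, p=0.36).
P(X=7) = C(11,7) · p^7 · (1−p)^4
= 330 · 0.00078364 · 0.16777 = 0.04339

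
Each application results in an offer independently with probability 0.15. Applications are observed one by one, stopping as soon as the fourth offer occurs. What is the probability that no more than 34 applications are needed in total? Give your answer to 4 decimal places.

Finishing within 34 applications ⇔ at least 4 successes in the first 34. With X ~ Binomial(34, 0.15), P(Y ≤ 34) = 1 − P(X ≤ 3).
  k=0: C(34,0)·0.15^0·0.85^34 = 0.003983
  k=1: C(34,1)·0.15^1·0.85^33 = 0.023900
  k=2: C(34,2)·0.15^2·0.85^32 = 0.069591
  k=3: C(34,3)·0.15^3·0.85^31 = 0.130994
1 − 0.228468 = 0.771532

0.7715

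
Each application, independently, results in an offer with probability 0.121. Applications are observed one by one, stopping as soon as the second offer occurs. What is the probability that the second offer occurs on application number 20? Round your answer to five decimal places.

Y = trial on which the second success occurs; negative binomial, r=2, p=0.121.
P(Y=20) = C(19,1) · p^2 · (1−p)^18
= 19 · 0.014641 · 0.09813 = 0.0272976

0.02730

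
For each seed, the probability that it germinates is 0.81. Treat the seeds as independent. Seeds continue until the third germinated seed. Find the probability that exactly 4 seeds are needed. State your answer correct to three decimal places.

Y = trial on which the third success occurs; negative binomial, r=3, p=0.81.
P(Y=4) = C(3,2) · p^3 · (1−p)^1
= 3 · 0.53144 · 0.19 = 0.30292

0.303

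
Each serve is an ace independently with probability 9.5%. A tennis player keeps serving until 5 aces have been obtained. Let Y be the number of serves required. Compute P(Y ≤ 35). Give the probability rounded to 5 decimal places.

0.23548

Finishing within 35 serves ⇔ at least 5 successes in the first 35. With X ~ Binomial(35, 0.095), P(Y ≤ 35) = 1 − P(X ≤ 4).
  k=0: C(35,0)·0.095^0·0.905^35 = 0.0303879
  k=1: C(35,1)·0.095^1·0.905^34 = 0.1116460
  k=2: C(35,2)·0.095^2·0.905^33 = 0.1992358
  k=3: C(35,3)·0.095^3·0.905^32 = 0.2300568
  k=4: C(35,4)·0.095^4·0.905^31 = 0.1931968
1 − 0.7645233 = 0.2354767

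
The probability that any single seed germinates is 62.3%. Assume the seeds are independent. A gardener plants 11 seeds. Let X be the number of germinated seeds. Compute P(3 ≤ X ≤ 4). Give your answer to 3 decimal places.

0.070

X ~ Binomial(11, 0.623); P(3 ≤ X ≤ 4) = Σ C(11,k) p^k (1−p)^(11−k) over k:
  k=3: C(11,3)·0.623^3·0.377^8 = 0.01628
  k=4: C(11,4)·0.623^4·0.377^7 = 0.05381
Total = 0.07009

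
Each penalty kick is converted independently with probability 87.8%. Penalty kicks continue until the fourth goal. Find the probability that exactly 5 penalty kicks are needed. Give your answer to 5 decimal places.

Y = trial on which the fourth success occurs; negative binomial, r=4, p=0.878.
P(Y=5) = C(4,3) · p^4 · (1−p)^1
= 4 · 0.59426 · 0.122 = 0.2899999

0.29000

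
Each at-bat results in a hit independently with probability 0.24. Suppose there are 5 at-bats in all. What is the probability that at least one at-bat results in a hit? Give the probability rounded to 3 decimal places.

0.746

P(at least one) = 1 − P(none) = 1 − (1 − 0.24)^5
= 1 − 0.25355 = 0.74645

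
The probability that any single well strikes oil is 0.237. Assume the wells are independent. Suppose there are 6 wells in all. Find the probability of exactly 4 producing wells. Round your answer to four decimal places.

0.0276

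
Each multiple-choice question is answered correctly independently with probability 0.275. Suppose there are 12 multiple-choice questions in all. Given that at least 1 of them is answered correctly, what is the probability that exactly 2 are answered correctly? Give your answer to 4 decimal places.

0.2046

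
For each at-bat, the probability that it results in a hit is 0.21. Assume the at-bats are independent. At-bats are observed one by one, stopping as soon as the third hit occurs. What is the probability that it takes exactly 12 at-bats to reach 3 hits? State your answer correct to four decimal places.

Y = trial on which the third success occurs; negative binomial, r=3, p=0.21.
P(Y=12) = C(11,2) · p^3 · (1−p)^9
= 55 · 0.009261 · 0.11985 = 0.061047

0.0610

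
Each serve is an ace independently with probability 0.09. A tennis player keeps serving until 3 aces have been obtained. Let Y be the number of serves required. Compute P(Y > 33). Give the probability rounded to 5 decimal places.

0.41957

Needing more than 33 serves ⇔ fewer than 3 successes in the first 33. With X ~ Binomial(33, 0.09), P(Y > 33) = P(X ≤ 2).
  k=0: C(33,0)·0.09^0·0.91^33 = 0.0445006
  k=1: C(33,1)·0.09^1·0.91^32 = 0.1452382
  k=2: C(33,2)·0.09^2·0.91^31 = 0.2298276
P(X ≤ 2) = 0.4195664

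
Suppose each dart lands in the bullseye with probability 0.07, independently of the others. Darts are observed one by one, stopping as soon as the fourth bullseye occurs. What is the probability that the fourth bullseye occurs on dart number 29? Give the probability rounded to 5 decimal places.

0.01282

Y = trial on which the fourth success occurs; negative binomial, r=4, p=0.07.
P(Y=29) = C(28,3) · p^4 · (1−p)^25
= 3276 · 2.401e-05 · 0.16296 = 0.0128177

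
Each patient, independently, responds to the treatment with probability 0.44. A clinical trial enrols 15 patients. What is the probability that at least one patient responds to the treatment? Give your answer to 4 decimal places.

0.9998

P(at least one) = 1 − P(none) = 1 − (1 − 0.44)^15
= 1 − 0.000167 = 0.999833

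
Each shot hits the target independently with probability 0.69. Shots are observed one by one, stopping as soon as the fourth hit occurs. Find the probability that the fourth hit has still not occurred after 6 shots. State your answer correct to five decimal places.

Needing more than 6 shots ⇔ fewer than 4 successes in the first 6. With X ~ Binomial(6, 0.69), P(Y > 6) = P(X ≤ 3).
  k=0: C(6,0)·0.69^0·0.31^6 = 0.0008875
  k=1: C(6,1)·0.69^1·0.31^5 = 0.0118525
  k=2: C(6,2)·0.69^2·0.31^4 = 0.0659533
  k=3: C(6,3)·0.69^3·0.31^3 = 0.1957322
P(X ≤ 3) = 0.2744255

0.27443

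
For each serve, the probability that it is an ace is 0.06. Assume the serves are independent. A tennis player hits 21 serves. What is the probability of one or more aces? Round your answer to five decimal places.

P(at least one) = 1 − P(none) = 1 − (1 − 0.06)^21
= 1 − 0.2726999 = 0.7273001

0.72730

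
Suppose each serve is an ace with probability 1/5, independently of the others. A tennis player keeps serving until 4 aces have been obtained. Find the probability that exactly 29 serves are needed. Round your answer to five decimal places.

0.01980

Y = trial on which the fourth success occurs; negative binomial, r=4, p=0.20.
P(Y=29) = C(28,3) · p^4 · (1−p)^25
= 3276 · 0.0016 · 0.0037779 = 0.0198022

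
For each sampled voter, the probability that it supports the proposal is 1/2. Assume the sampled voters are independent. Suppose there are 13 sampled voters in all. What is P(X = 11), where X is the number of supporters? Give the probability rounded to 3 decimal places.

0.010

X ~ Binomial(n=13, p=0.50).
P(X=11) = C(13,11) · p^11 · (1−p)^2
= 78 · 0.00048828 · 0.25 = 0.00952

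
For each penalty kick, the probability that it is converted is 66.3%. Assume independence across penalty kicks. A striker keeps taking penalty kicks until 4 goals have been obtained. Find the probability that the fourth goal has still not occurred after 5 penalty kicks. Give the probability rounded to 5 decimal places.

Needing more than 5 penalty kicks ⇔ fewer than 4 successes in the first 5. With X ~ Binomial(5, 0.663), P(Y > 5) = P(X ≤ 3).
  k=0: C(5,0)·0.663^0·0.337^5 = 0.0043466
  k=1: C(5,1)·0.663^1·0.337^4 = 0.0427566
  k=2: C(5,2)·0.663^2·0.337^3 = 0.1682352
  k=3: C(5,3)·0.663^3·0.337^2 = 0.3309790
P(X ≤ 3) = 0.5463173

0.54632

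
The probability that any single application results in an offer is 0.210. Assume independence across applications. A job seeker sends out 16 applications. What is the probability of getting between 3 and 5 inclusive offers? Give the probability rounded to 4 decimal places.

0.5847

X ~ Binomial(16, 0.21); P(3 ≤ X ≤ 5) = Σ C(16,k) p^k (1−p)^(16−k) over k:
  k=3: C(16,3)·0.21^3·0.79^13 = 0.242102
  k=4: C(16,4)·0.21^4·0.79^12 = 0.209158
  k=5: C(16,5)·0.21^5·0.79^11 = 0.133437
Total = 0.584697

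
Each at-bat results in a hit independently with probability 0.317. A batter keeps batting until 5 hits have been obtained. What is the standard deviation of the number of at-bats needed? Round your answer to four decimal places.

5.8296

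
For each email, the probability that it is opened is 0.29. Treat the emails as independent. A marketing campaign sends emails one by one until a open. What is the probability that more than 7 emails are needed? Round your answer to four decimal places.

Y = number of emails to the first success; geometric, p = 0.29.
P(Y > 7) = P(first 7 all fail) = (1−p)^7 = 0.090951

0.0910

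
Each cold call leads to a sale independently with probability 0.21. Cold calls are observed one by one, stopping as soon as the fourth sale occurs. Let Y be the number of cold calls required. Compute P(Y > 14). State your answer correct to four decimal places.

Needing more than 14 cold calls ⇔ fewer than 4 successes in the first 14. With X ~ Binomial(14, 0.21), P(Y > 14) = P(X ≤ 3).
  k=0: C(14,0)·0.21^0·0.79^14 = 0.036879
  k=1: C(14,1)·0.21^1·0.79^13 = 0.137246
  k=2: C(14,2)·0.21^2·0.79^12 = 0.237140
  k=3: C(14,3)·0.21^3·0.79^11 = 0.252149
P(X ≤ 3) = 0.663414

0.6634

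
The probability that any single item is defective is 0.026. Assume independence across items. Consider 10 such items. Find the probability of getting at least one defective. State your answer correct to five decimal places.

P(at least one) = 1 − P(none) = 1 − (1 − 0.026)^10
= 1 − 0.7684039 = 0.2315961

0.23160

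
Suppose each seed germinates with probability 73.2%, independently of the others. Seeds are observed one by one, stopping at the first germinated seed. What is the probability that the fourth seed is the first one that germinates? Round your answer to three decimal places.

0.014

Geometric (trials to first success), p = 0.732.
P(Y = 4) = (1−p)^3 · p = 0.019249 · 0.732 = 0.01409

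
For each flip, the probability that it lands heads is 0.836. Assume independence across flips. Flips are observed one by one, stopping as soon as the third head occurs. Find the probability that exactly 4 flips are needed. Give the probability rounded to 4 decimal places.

0.2875

Y = trial on which the third success occurs; negative binomial, r=3, p=0.836.
P(Y=4) = C(3,2) · p^3 · (1−p)^1
= 3 · 0.58428 · 0.164 = 0.287464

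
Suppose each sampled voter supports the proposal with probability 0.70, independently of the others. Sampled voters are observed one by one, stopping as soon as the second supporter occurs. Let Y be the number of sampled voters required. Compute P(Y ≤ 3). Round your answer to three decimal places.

0.784

Finishing within 3 sampled voters ⇔ at least 2 successes in the first 3. With X ~ Binomial(3, 0.70), P(Y ≤ 3) = 1 − P(X ≤ 1).
  k=0: C(3,0)·0.70^0·0.30^3 = 0.02700
  k=1: C(3,1)·0.70^1·0.30^2 = 0.18900
1 − 0.21600 = 0.78400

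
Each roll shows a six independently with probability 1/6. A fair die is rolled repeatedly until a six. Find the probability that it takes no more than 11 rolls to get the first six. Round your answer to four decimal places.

Y = number of rolls to the first success; geometric, p = 0.166667.
P(Y ≤ 11) = 1 − (1−p)^11 = 1 − 0.134588 = 0.865412

0.8654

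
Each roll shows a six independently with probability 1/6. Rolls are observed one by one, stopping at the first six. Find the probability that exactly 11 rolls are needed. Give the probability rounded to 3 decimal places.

0.027

Geometric (trials to first success), p = 0.166667.
P(Y = 11) = (1−p)^10 · p = 0.16151 · 0.166667 = 0.02692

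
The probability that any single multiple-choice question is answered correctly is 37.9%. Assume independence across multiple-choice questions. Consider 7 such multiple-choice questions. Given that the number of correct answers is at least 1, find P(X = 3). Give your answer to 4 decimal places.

X ~ Binomial(7, 0.379). Want P(X=3 | X≥1) = P(X=3) / P(X≥1).
P(X=3) = C(7,3)·0.379^3·0.621^4 = 0.283369
P(X≥1) = 1 − 0.035616 = 0.964384
Ratio = 0.283369 / 0.964384 = 0.293834

0.2938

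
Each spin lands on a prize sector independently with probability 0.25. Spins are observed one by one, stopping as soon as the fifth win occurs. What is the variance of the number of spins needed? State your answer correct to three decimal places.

Y = total spins until the fifth success; negative binomial with r=5, p=0.25.
Var(Y) = r(1−p)/p² = 5·0.75 / 0.25² = 60.00000

60.000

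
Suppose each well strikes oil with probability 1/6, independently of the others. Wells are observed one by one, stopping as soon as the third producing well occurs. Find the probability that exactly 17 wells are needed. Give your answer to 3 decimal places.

Y = trial on which the third success occurs; negative binomial, r=3, p=0.166667.
P(Y=17) = C(16,2) · p^3 · (1−p)^14
= 120 · 0.0046296 · 0.077887 = 0.04327

0.043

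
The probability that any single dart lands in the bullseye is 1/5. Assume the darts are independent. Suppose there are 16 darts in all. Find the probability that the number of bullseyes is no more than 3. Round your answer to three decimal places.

0.598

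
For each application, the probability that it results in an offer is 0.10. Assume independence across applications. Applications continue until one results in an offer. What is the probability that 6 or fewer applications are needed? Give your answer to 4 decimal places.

0.4686

Y = number of applications to the first success; geometric, p = 0.10.
P(Y ≤ 6) = 1 − (1−p)^6 = 1 − 0.531441 = 0.468559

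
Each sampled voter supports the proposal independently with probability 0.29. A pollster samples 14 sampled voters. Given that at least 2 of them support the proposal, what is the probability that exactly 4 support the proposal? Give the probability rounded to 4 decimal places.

0.2440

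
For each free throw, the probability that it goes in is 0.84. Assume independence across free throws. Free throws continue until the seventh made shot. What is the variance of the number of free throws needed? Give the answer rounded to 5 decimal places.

Y = total free throws until the seventh success; negative binomial with r=7, p=0.84.
Var(Y) = r(1−p)/p² = 7·0.16 / 0.84² = 1.5873016

1.58730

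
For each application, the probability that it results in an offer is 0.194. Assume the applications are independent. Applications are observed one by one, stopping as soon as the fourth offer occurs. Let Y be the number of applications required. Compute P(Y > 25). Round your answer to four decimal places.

Needing more than 25 applications ⇔ fewer than 4 successes in the first 25. With X ~ Binomial(25, 0.194), P(Y > 25) = P(X ≤ 3).
  k=0: C(25,0)·0.194^0·0.806^25 = 0.004554
  k=1: C(25,1)·0.194^1·0.806^24 = 0.027402
  k=2: C(25,2)·0.194^2·0.806^23 = 0.079146
  k=3: C(25,3)·0.194^3·0.806^22 = 0.146051
P(X ≤ 3) = 0.257153

0.2572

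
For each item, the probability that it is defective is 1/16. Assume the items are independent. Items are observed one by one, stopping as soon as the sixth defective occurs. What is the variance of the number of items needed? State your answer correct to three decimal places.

Y = total items until the sixth success; negative binomial with r=6, p=0.0625.
Var(Y) = r(1−p)/p² = 6·0.9375 / 0.0625² = 1440.00000

1440.000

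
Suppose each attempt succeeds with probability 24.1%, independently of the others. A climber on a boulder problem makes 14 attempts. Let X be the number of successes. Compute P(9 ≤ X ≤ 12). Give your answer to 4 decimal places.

0.0016

X ~ Binomial(14, 0.241); P(9 ≤ X ≤ 12) = Σ C(14,k) p^k (1−p)^(14−k) over k:
  k=9: C(14,9)·0.241^9·0.759^5 = 0.001383
  k=10: C(14,10)·0.241^10·0.759^4 = 0.000220
  k=11: C(14,11)·0.241^11·0.759^3 = 0.000025
  k=12: C(14,12)·0.241^12·0.759^2 = 0.000002
Total = 0.001630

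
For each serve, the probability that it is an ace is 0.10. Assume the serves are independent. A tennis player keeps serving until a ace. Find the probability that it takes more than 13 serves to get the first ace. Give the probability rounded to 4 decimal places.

0.2542

Y = number of serves to the first success; geometric, p = 0.10.
P(Y > 13) = P(first 13 all fail) = (1−p)^13 = 0.254187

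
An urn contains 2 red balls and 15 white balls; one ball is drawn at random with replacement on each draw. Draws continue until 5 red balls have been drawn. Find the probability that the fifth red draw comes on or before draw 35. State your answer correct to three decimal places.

Finishing within 35 draws ⇔ at least 5 successes in the first 35. With X ~ Binomial(35, 0.117647), P(Y ≤ 35) = 1 − P(X ≤ 4).
  k=0: C(35,0)·0.117647^0·0.882353^35 = 0.01252
  k=1: C(35,1)·0.117647^1·0.882353^34 = 0.05841
  k=2: C(35,2)·0.117647^2·0.882353^33 = 0.13240
  k=3: C(35,3)·0.117647^3·0.882353^32 = 0.19418
  k=4: C(35,4)·0.117647^4·0.882353^31 = 0.20713
1 − 0.60463 = 0.39537

0.395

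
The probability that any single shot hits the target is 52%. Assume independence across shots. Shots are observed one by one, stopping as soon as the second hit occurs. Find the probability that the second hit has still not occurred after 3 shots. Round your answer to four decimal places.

0.4700

Needing more than 3 shots ⇔ fewer than 2 successes in the first 3. With X ~ Binomial(3, 0.52), P(Y > 3) = P(X ≤ 1).
  k=0: C(3,0)·0.52^0·0.48^3 = 0.110592
  k=1: C(3,1)·0.52^1·0.48^2 = 0.359424
P(X ≤ 1) = 0.470016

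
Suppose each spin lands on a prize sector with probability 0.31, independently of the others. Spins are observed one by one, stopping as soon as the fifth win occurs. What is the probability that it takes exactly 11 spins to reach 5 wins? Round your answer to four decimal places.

0.0649

Y = trial on which the fifth success occurs; negative binomial, r=5, p=0.31.
P(Y=11) = C(10,4) · p^5 · (1−p)^6
= 210 · 0.0028629 · 0.10792 = 0.064882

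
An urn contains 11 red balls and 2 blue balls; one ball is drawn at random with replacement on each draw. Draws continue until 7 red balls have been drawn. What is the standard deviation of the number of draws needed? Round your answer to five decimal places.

1.22643

Y = total draws until the seventh success; negative binomial with r=7, p=0.846154.
SD(Y) = √[r(1−p)/p²] = √(1.5041322) = 1.2264307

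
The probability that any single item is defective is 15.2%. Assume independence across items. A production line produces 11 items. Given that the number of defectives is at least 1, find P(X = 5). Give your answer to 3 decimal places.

0.017

X ~ Binomial(11, 0.152). Want P(X=5 | X≥1) = P(X=5) / P(X≥1).
P(X=5) = C(11,5)·0.152^5·0.848^6 = 0.01394
P(X≥1) = 1 − 0.16306 = 0.83694
Ratio = 0.01394 / 0.83694 = 0.01665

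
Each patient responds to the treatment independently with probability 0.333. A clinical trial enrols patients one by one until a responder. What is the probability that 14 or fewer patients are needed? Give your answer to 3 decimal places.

0.997

Y = number of patients to the first success; geometric, p = 0.333.
P(Y ≤ 14) = 1 − (1−p)^14 = 1 − 0.00345 = 0.99655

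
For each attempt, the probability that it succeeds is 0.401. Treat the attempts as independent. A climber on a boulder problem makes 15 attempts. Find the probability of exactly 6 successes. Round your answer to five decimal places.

X ~ Binomial(n=15, p=0.401).
P(X=6) = C(15,6) · p^6 · (1−p)^9
= 5005 · 0.0041578 · 0.0099275 = 0.2065912

0.20659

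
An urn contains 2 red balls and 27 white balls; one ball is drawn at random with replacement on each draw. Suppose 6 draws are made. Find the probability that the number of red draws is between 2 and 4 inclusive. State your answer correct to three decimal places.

X ~ Binomial(6, 0.068966); P(2 ≤ X ≤ 4) = Σ C(6,k) p^k (1−p)^(6−k) over k:
  k=2: C(6,2)·0.068966^2·0.931034^4 = 0.05361
  k=3: C(6,3)·0.068966^3·0.931034^3 = 0.00529
  k=4: C(6,4)·0.068966^4·0.931034^2 = 0.00029
Total = 0.05920

0.059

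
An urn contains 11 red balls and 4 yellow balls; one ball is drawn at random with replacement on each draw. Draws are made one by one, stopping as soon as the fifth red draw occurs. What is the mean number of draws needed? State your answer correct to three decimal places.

6.818

Y = total draws until the fifth success; negative binomial with r=5, p=0.733333.
E[Y] = r / p = 5 / 0.733333 = 6.81818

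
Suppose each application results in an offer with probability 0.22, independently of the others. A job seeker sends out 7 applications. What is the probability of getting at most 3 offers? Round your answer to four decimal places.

0.9539

X ~ Binomial(7, 0.22); P(X ≤ 3) = Σ C(7,k) p^k (1−p)^(7−k) over k:
  k=0: C(7,0)·0.22^0·0.78^7 = 0.175656
  k=1: C(7,1)·0.22^1·0.78^6 = 0.346807
  k=2: C(7,2)·0.22^2·0.78^5 = 0.293452
  k=3: C(7,3)·0.22^3·0.78^4 = 0.137948
Total = 0.953863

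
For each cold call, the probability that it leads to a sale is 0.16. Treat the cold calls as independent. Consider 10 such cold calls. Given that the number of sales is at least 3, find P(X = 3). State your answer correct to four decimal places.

0.7027

X ~ Binomial(10, 0.16). Want P(X=3 | X≥3) = P(X=3) / P(X≥3).
P(X=3) = C(10,3)·0.16^3·0.84^7 = 0.145043
P(X≥3) = 1 − 0.174901 − 0.333145 − 0.285553 = 0.206401
Ratio = 0.145043 / 0.206401 = 0.702725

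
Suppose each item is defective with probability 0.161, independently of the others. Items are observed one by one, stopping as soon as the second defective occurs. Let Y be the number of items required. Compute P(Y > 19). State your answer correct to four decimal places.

0.1654

Needing more than 19 items ⇔ fewer than 2 successes in the first 19. With X ~ Binomial(19, 0.161), P(Y > 19) = P(X ≤ 1).
  k=0: C(19,0)·0.161^0·0.839^19 = 0.035602
  k=1: C(19,1)·0.161^1·0.839^18 = 0.129806
P(X ≤ 1) = 0.165408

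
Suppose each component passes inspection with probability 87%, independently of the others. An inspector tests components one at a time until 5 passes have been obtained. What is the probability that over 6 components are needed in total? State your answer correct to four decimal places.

0.1776

Needing more than 6 components ⇔ fewer than 5 successes in the first 6. With X ~ Binomial(6, 0.87), P(Y > 6) = P(X ≤ 4).
  k=0: C(6,0)·0.87^0·0.13^6 = 0.000005
  k=1: C(6,1)·0.87^1·0.13^5 = 0.000194
  k=2: C(6,2)·0.87^2·0.13^4 = 0.003243
  k=3: C(6,3)·0.87^3·0.13^3 = 0.028935
  k=4: C(6,4)·0.87^4·0.13^2 = 0.145230
P(X ≤ 4) = 0.177605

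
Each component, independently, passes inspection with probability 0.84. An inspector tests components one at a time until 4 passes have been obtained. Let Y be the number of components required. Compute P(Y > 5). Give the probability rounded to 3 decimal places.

0.183

Needing more than 5 components ⇔ fewer than 4 successes in the first 5. With X ~ Binomial(5, 0.84), P(Y > 5) = P(X ≤ 3).
  k=0: C(5,0)·0.84^0·0.16^5 = 0.00010
  k=1: C(5,1)·0.84^1·0.16^4 = 0.00275
  k=2: C(5,2)·0.84^2·0.16^3 = 0.02890
  k=3: C(5,3)·0.84^3·0.16^2 = 0.15173
P(X ≤ 3) = 0.18349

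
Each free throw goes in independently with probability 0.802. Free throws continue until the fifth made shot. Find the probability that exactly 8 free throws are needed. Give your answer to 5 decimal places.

0.09014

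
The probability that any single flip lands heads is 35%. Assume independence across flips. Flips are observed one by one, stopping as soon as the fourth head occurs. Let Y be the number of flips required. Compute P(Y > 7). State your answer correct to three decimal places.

0.800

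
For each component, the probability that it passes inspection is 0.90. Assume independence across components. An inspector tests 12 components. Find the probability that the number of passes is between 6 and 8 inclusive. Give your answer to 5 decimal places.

X ~ Binomial(12, 0.90); P(6 ≤ X ≤ 8) = Σ C(12,k) p^k (1−p)^(12−k) over k:
  k=6: C(12,6)·0.90^6·0.10^6 = 0.0004911
  k=7: C(12,7)·0.90^7·0.10^5 = 0.0037881
  k=8: C(12,8)·0.90^8·0.10^4 = 0.0213081
Total = 0.0255873

0.02559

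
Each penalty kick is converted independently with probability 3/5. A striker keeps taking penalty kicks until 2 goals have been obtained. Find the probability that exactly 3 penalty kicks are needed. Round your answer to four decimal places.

0.2880

Y = trial on which the second success occurs; negative binomial, r=2, p=0.60.
P(Y=3) = C(2,1) · p^2 · (1−p)^1
= 2 · 0.36 · 0.4 = 0.288000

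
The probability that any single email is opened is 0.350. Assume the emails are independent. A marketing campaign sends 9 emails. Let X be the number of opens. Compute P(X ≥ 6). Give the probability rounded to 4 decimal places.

0.0536

X ~ Binomial(9, 0.35); P(X ≥ 6) = Σ C(9,k) p^k (1−p)^(9−k) over k:
  k=6: C(9,6)·0.35^6·0.65^3 = 0.042406
  k=7: C(9,7)·0.35^7·0.65^2 = 0.009786
  k=8: C(9,8)·0.35^8·0.65^1 = 0.001317
  k=9: C(9,9)·0.35^9·0.65^0 = 0.000079
Total = 0.053588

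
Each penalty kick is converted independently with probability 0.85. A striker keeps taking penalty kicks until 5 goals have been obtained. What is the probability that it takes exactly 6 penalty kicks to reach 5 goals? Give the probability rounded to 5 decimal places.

Y = trial on which the fifth success occurs; negative binomial, r=5, p=0.85.
P(Y=6) = C(5,4) · p^5 · (1−p)^1
= 5 · 0.44371 · 0.15 = 0.3327790

0.33278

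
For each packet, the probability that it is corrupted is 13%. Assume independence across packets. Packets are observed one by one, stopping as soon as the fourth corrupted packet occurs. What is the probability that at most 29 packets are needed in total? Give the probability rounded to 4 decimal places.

Finishing within 29 packets ⇔ at least 4 successes in the first 29. With X ~ Binomial(29, 0.13), P(Y ≤ 29) = 1 − P(X ≤ 3).
  k=0: C(29,0)·0.13^0·0.87^29 = 0.017622
  k=1: C(29,1)·0.13^1·0.87^28 = 0.076363
  k=2: C(29,2)·0.13^2·0.87^27 = 0.159747
  k=3: C(29,3)·0.13^3·0.87^26 = 0.214832
1 − 0.468564 = 0.531436

0.5314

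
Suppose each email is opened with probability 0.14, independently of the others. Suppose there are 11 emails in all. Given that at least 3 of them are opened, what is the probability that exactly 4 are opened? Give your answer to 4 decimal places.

0.2304

X ~ Binomial(11, 0.14). Want P(X=4 | X≥3) = P(X=4) / P(X≥3).
P(X=4) = C(11,4)·0.14^4·0.86^7 = 0.044108
P(X≥3) = 1 − 0.190319 − 0.340804 − 0.277399 = 0.191477
Ratio = 0.044108 / 0.191477 = 0.230355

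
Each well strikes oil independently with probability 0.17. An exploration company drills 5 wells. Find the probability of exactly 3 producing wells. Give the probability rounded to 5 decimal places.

0.03385

X ~ Binomial(n=5, p=0.17).
P(X=3) = C(5,3) · p^3 · (1−p)^2
= 10 · 0.004913 · 0.6889 = 0.0338457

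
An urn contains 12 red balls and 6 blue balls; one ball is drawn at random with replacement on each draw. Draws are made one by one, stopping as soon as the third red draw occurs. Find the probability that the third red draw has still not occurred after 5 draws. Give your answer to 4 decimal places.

0.2099

Needing more than 5 draws ⇔ fewer than 3 successes in the first 5. With X ~ Binomial(5, 0.666667), P(Y > 5) = P(X ≤ 2).
  k=0: C(5,0)·0.666667^0·0.333333^5 = 0.004115
  k=1: C(5,1)·0.666667^1·0.333333^4 = 0.041152
  k=2: C(5,2)·0.666667^2·0.333333^3 = 0.164609
P(X ≤ 2) = 0.209877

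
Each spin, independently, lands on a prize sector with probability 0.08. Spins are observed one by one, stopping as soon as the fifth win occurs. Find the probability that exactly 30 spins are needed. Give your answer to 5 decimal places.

Y = trial on which the fifth success occurs; negative binomial, r=5, p=0.08.
P(Y=30) = C(29,4) · p^5 · (1−p)^25
= 23751 · 3.2768e-06 · 0.12436 = 0.0096789

0.00968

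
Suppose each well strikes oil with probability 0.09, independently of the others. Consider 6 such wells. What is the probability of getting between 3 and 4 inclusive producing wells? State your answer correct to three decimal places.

X ~ Binomial(6, 0.09); P(3 ≤ X ≤ 4) = Σ C(6,k) p^k (1−p)^(6−k) over k:
  k=3: C(6,3)·0.09^3·0.91^3 = 0.01099
  k=4: C(6,4)·0.09^4·0.91^2 = 0.00081
Total = 0.01180

0.012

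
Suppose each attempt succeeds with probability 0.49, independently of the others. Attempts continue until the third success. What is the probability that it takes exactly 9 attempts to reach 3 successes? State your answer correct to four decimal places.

0.0580

Y = trial on which the third success occurs; negative binomial, r=3, p=0.49.
P(Y=9) = C(8,2) · p^3 · (1−p)^6
= 28 · 0.11765 · 0.017596 = 0.057965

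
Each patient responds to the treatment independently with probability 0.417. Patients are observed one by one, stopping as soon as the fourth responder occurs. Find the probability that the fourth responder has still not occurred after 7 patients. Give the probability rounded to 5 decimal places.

Needing more than 7 patients ⇔ fewer than 4 successes in the first 7. With X ~ Binomial(7, 0.417), P(Y > 7) = P(X ≤ 3).
  k=0: C(7,0)·0.417^0·0.583^7 = 0.0228918
  k=1: C(7,1)·0.417^1·0.583^6 = 0.1146160
  k=2: C(7,2)·0.417^2·0.583^5 = 0.2459428
  k=3: C(7,3)·0.417^3·0.583^4 = 0.2931909
P(X ≤ 3) = 0.6766415

0.67664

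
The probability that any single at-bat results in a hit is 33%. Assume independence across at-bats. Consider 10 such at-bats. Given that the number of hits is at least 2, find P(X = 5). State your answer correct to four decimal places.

0.1493

X ~ Binomial(10, 0.33). Want P(X=5 | X≥2) = P(X=5) / P(X≥2).
P(X=5) = C(10,5)·0.33^5·0.67^5 = 0.133151
P(X≥2) = 1 − 0.018228 − 0.089782 = 0.891990
Ratio = 0.133151 / 0.891990 = 0.149274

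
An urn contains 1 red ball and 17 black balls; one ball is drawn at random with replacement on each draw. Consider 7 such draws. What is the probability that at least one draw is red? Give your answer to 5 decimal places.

0.32975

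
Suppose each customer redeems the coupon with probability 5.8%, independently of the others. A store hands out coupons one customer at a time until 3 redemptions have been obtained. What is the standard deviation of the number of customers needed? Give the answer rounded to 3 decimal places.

Y = total customers until the third success; negative binomial with r=3, p=0.058.
SD(Y) = √[r(1−p)/p²] = √(840.07134) = 28.98398

28.984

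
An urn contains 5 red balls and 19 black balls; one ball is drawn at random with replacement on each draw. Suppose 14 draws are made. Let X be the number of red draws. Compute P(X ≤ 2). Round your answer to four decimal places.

X ~ Binomial(14, 0.208333); P(X ≤ 2) = Σ C(14,k) p^k (1−p)^(14−k) over k:
  k=0: C(14,0)·0.208333^0·0.791667^14 = 0.037983
  k=1: C(14,1)·0.208333^1·0.791667^13 = 0.139939
  k=2: C(14,2)·0.208333^2·0.791667^12 = 0.239369
Total = 0.417291

0.4173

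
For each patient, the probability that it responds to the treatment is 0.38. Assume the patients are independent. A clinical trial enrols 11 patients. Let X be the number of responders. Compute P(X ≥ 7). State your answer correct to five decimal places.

0.07683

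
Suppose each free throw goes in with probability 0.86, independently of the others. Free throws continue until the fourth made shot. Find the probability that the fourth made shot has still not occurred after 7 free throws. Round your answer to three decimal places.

Needing more than 7 free throws ⇔ fewer than 4 successes in the first 7. With X ~ Binomial(7, 0.86), P(Y > 7) = P(X ≤ 3).
  k=0: C(7,0)·0.86^0·0.14^7 = 0.00000
  k=1: C(7,1)·0.86^1·0.14^6 = 0.00005
  k=2: C(7,2)·0.86^2·0.14^5 = 0.00084
  k=3: C(7,3)·0.86^3·0.14^4 = 0.00855
P(X ≤ 3) = 0.00943

0.009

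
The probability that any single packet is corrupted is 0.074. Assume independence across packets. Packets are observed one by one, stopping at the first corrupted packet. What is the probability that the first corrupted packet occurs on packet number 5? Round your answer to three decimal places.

Geometric (trials to first success), p = 0.074.
P(Y = 5) = (1−p)^4 · p = 0.73527 · 0.074 = 0.05441

0.054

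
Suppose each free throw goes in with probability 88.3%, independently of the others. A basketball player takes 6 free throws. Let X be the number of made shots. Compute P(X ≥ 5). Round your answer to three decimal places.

0.851

X ~ Binomial(6, 0.883); P(X ≥ 5) = Σ C(6,k) p^k (1−p)^(6−k) over k:
  k=5: C(6,5)·0.883^5·0.117^1 = 0.37683
  k=6: C(6,6)·0.883^6·0.117^0 = 0.47398
Total = 0.85081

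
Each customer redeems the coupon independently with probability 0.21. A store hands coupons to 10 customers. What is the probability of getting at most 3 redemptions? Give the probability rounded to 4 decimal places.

X ~ Binomial(10, 0.21); P(X ≤ 3) = Σ C(10,k) p^k (1−p)^(10−k) over k:
  k=0: C(10,0)·0.21^0·0.79^10 = 0.094683
  k=1: C(10,1)·0.21^1·0.79^9 = 0.251688
  k=2: C(10,2)·0.21^2·0.79^8 = 0.301070
  k=3: C(10,3)·0.21^3·0.79^7 = 0.213417
Total = 0.860858

0.8609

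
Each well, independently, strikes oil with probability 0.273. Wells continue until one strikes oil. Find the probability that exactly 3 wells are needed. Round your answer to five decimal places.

Geometric (trials to first success), p = 0.273.
P(Y = 3) = (1−p)^2 · p = 0.52853 · 0.273 = 0.1442884

0.14429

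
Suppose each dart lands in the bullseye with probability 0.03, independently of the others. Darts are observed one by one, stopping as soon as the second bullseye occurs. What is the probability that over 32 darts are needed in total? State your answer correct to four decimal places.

Needing more than 32 darts ⇔ fewer than 2 successes in the first 32. With X ~ Binomial(32, 0.03), P(Y > 32) = P(X ≤ 1).
  k=0: C(32,0)·0.03^0·0.97^32 = 0.377308
  k=1: C(32,1)·0.03^1·0.97^31 = 0.373418
P(X ≤ 1) = 0.750725

0.7507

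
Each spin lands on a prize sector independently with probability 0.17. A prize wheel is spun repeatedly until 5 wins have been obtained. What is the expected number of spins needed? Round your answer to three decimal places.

29.412

Y = total spins until the fifth success; negative binomial with r=5, p=0.17.
E[Y] = r / p = 5 / 0.17 = 29.41176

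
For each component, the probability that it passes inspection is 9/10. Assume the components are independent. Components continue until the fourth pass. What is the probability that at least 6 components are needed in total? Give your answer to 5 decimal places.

Needing more than 5 components ⇔ fewer than 4 successes in the first 5. With X ~ Binomial(5, 0.90), P(Y > 5) = P(X ≤ 3).
  k=0: C(5,0)·0.90^0·0.10^5 = 0.0000100
  k=1: C(5,1)·0.90^1·0.10^4 = 0.0004500
  k=2: C(5,2)·0.90^2·0.10^3 = 0.0081000
  k=3: C(5,3)·0.90^3·0.10^2 = 0.0729000
P(X ≤ 3) = 0.0814600

0.08146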